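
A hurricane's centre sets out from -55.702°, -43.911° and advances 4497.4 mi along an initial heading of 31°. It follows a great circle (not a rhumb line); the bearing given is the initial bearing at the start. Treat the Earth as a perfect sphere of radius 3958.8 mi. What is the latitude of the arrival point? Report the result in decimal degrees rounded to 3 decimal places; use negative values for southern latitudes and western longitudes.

Central angle δ = d/R = 1.136051 rad.
Start latitude φ₁ = -0.972183 rad; initial bearing θ = 0.541052 rad.
Applying the spherical law of cosines for sides, sin φ₂ = sin φ₁ cos δ + cos φ₁ sin δ cos θ = 0.090137, so φ₂ = 5.171°.
Δλ = atan2( sin θ sin δ cos φ₁ , cos δ − sin φ₁ sin φ₂ ) = atan2(0.263225, 0.495643) = 0.488200 rad = 27.972°.
Hence λ₂ = -43.911° + 27.972° = -15.939°.

latitude 5.171°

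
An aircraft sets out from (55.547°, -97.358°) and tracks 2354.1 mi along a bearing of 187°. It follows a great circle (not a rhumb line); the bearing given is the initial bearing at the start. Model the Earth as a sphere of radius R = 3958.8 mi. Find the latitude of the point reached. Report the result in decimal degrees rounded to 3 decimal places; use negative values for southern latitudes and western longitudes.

latitude 21.622°

δ = 2354.1/3958.8 = 0.594650 rad (34.0709°).
Start latitude φ₁ = 0.969478 rad; initial bearing θ = 3.263766 rad.
Destination latitude: φ₂ = arcsin( sin φ₁ cos δ + cos φ₁ sin δ cos θ ) = arcsin(0.368475) = 21.622°.
Then Δλ = atan2(-0.038624, 0.524504) = -0.073507 rad, from sin θ sin δ cos φ₁ over cos δ − sin φ₁ sin φ₂.
λ₂ = λ₁ + Δλ = -101.570°.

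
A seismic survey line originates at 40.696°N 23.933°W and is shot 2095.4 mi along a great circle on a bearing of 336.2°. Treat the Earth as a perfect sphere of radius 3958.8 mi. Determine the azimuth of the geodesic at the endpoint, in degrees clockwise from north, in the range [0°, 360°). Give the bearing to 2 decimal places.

Central angle δ = d/R = 0.529302 rad.
Start latitude φ₁ = 0.710279 rad; initial bearing θ = 5.867797 rad.
sin φ₂ = sin φ₁ cos δ + cos φ₁ sin δ cos θ = (0.652045)(0.863160) + (0.758180)(0.504931)(0.914960) = 0.913092
φ₂ = asin(0.913092) = 1.150804 rad = 65.936°.
Then Δλ = atan2(-0.154489, 0.267782) = -0.523275 rad, from sin θ sin δ cos φ₁ over cos δ − sin φ₁ sin φ₂.
Hence λ₂ = -23.933° + -29.981° = -53.914°.
The forward bearing on arrival equals the back-azimuth from the destination plus 180°.
Back-azimuth from P₂ (65.94°, -53.91°) to P₁ (40.70°, -23.93°), with Δλ' = λ₁ − λ₂ = 29.98°: atan2( sin Δλ' cos φ₁ , cos φ₂ sin φ₁ − sin φ₂ cos φ₁ cos Δλ' ) = 131.38°.
Final bearing = (131.38° + 180°) mod 360° = 311.38°.

final bearing 311.38°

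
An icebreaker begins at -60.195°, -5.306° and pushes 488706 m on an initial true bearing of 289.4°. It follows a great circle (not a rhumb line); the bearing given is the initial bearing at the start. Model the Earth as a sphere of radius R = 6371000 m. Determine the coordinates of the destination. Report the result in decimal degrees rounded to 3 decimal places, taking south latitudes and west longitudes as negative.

Angular distance δ = d/R = 488706 / 6371000 = 0.076708 rad.
Converting: φ₁ = -1.050601 rad, θ = 5.050983 rad.
Destination latitude: φ₂ = arcsin( sin φ₁ cos δ + cos φ₁ sin δ cos θ ) = arcsin(-0.852518) = -58.487°.
For the longitude increment, Δλ = atan2( sin θ sin δ cos φ₁, cos δ − sin φ₁ sin φ₂ ) = atan2(-0.035928, 0.257310) = -7.949°.
λ₂ = -5.306° + -7.949° = -13.255°.

latitude -58.487°, longitude -13.255°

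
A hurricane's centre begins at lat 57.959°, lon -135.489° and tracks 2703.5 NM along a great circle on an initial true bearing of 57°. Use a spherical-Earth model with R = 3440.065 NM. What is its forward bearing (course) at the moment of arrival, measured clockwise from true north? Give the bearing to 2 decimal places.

final bearing 131.63°

The arc subtends δ = 2703.5/3440.065 = 0.785886 rad at the centre.
With φ₁ = 57.959° = 1.011575 rad and θ = 57° = 0.994838 rad:
Applying the spherical law of cosines for sides, sin φ₂ = sin φ₁ cos δ + cos φ₁ sin δ cos θ = 0.803514, so φ₂ = 53.467°.
For the longitude increment, Δλ = atan2( sin θ sin δ cos φ₁, cos δ − sin φ₁ sin φ₂ ) = atan2(0.314771, 0.025648) = 85.342°.
λ₂ = λ₁ + Δλ = -50.147°.
The forward bearing on arrival equals the back-azimuth from the destination plus 180°.
Back-azimuth from P₂ (53.47°, -50.15°) to P₁ (57.96°, -135.49°), with Δλ' = λ₁ − λ₂ = -85.34°: atan2( sin Δλ' cos φ₁ , cos φ₂ sin φ₁ − sin φ₂ cos φ₁ cos Δλ' ) = 311.63°.
Final bearing = (311.63° + 180°) mod 360° = 131.63°.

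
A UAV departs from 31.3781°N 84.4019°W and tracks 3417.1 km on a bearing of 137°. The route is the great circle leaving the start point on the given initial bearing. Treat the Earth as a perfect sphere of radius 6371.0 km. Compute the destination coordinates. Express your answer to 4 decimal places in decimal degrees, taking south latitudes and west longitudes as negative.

Angular distance δ = d/R = 3417.1 / 6371 = 0.536352 rad.
Start latitude φ₁ = 0.547651 rad; initial bearing θ = 2.391101 rad.
sin φ₂ = sin φ₁ cos δ + cos φ₁ sin δ cos θ = (0.520683)(0.859578) + (0.853750)(0.511004)(-0.731354) = 0.128501
φ₂ = asin(0.128501) = 0.128857 rad = 7.3830°.
Then Δλ = atan2(0.297535, 0.792670) = 0.359084 rad, from sin θ sin δ cos φ₁ over cos δ − sin φ₁ sin φ₂.
λ₂ = -84.4019° + 20.5740° = -63.8279°.

latitude 7.3830°, longitude -63.8279°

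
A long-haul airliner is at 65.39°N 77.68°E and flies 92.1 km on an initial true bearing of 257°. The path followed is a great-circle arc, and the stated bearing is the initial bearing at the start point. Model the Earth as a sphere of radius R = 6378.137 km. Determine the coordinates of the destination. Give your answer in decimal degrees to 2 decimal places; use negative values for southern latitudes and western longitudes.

The arc subtends δ = 92.1/6378.137 = 0.014440 rad at the centre.
Start latitude φ₁ = 1.141271 rad; initial bearing θ = 4.485496 rad.
Destination latitude: φ₂ = arcsin( sin φ₁ cos δ + cos φ₁ sin δ cos θ ) = arcsin(0.907716) = 65.19°.
For the longitude increment, Δλ = atan2( sin θ sin δ cos φ₁, cos δ − sin φ₁ sin φ₂ ) = atan2(-0.005859, 0.174634) = -1.92°.
λ₂ = 77.68° + -1.92° = 75.76°.

latitude 65.19°, longitude 75.76°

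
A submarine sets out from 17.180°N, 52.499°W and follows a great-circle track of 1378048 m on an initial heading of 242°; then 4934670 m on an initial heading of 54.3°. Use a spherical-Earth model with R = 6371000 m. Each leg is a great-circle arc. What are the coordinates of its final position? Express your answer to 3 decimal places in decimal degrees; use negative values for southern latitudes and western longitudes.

latitude 32.541°, longitude -21.276°

Apply the spherical direct solution leg by leg, carrying full precision between legs.
Leg 1: from (17.180°, -52.499°), δ = 1378048/6371000 = 0.216300 rad, θ = 242° → φ = 11.083°, λ = -63.633°.
Leg 2: from (11.083°, -63.633°), δ = 4934670/6371000 = 0.774552 rad, θ = 54.3° → φ = 32.541°, λ = -21.276°.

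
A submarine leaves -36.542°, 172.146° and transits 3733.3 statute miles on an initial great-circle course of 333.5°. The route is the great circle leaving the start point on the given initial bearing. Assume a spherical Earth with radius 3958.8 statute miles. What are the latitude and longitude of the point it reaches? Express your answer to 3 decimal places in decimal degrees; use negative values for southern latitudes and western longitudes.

Central angle δ = d/R = 0.943038 rad.
Start latitude φ₁ = -0.637778 rad; initial bearing θ = 5.820673 rad.
Applying the spherical law of cosines for sides, sin φ₂ = sin φ₁ cos δ + cos φ₁ sin δ cos θ = 0.232223, so φ₂ = 13.428°.
For the longitude increment, Δλ = atan2( sin θ sin δ cos φ₁, cos δ − sin φ₁ sin φ₂ ) = atan2(-0.290138, 0.725600) = -21.794°.
Hence λ₂ = 172.146° + -21.794° = 150.352°.

latitude 13.428°, longitude 150.352°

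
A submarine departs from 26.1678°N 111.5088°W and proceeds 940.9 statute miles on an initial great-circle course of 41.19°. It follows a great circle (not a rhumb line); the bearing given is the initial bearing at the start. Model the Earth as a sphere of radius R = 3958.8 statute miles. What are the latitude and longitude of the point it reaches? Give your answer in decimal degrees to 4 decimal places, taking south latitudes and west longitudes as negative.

δ = 940.9/3958.8 = 0.237673 rad (13.6177°).
Converting: φ₁ = 0.456714 rad, θ = 0.718901 rad.
sin φ₂ = sin φ₁ cos δ + cos φ₁ sin δ cos θ = (0.441002)(0.971888) + (0.897506)(0.235442)(0.752530) = 0.587622
φ₂ = asin(0.587622) = 0.628116 rad = 35.9884°.
Δλ = atan2( sin θ sin δ cos φ₁ , cos δ − sin φ₁ sin φ₂ ) = atan2(0.139160, 0.712746) = 0.192819 rad = 11.0477°.
λ₂ = λ₁ + Δλ = -100.4611°.

latitude 35.9884°, longitude -100.4611°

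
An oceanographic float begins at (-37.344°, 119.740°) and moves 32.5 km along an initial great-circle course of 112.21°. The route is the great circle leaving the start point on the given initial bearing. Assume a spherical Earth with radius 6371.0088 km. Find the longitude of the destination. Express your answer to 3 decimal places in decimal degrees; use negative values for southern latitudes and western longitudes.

longitude 120.081°

Angular distance δ = d/R = 32.5 / 6371.0088 = 0.005101 rad.
With φ₁ = -37.344° = -0.651776 rad and θ = 112.21° = 1.958434 rad:
Applying the spherical law of cosines for sides, sin φ₂ = sin φ₁ cos δ + cos φ₁ sin δ cos θ = -0.608124, so φ₂ = -37.454°.
Δλ = atan2( sin θ sin δ cos φ₁ , cos δ − sin φ₁ sin φ₂ ) = atan2(0.003755, 0.631099) = 0.005949 rad = 0.341°.
λ₂ = 119.740° + 0.341° = 120.081°.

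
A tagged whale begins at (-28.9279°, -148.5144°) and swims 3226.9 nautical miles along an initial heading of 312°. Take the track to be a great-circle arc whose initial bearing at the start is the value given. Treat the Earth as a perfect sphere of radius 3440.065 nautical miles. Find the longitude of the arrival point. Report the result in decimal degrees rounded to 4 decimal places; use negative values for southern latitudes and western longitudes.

Angular distance δ = d/R = 3226.9 / 3440.065 = 0.938035 rad.
With φ₁ = -28.9279° = -0.504887 rad and θ = 312° = 5.445427 rad:
Destination latitude: φ₂ = arcsin( sin φ₁ cos δ + cos φ₁ sin δ cos θ ) = arcsin(0.186208) = 10.7316°.
For the longitude increment, Δλ = atan2( sin θ sin δ cos φ₁, cos δ − sin φ₁ sin φ₂ ) = atan2(-0.524499, 0.681444) = -37.5850°.
λ₂ = -148.5144° + -37.5850° = -186.0994°, normalized to (−180°, 180°] → 173.9006°.

longitude 173.9006°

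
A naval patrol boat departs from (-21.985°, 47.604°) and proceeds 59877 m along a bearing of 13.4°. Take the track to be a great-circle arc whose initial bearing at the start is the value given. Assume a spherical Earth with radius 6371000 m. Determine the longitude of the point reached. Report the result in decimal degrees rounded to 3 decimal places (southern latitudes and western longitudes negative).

Angular distance δ = d/R = 59877 / 6371000 = 0.009398 rad.
With φ₁ = -21.985° = -0.383711 rad and θ = 13.4° = 0.233874 rad:
sin φ₂ = sin φ₁ cos δ + cos φ₁ sin δ cos θ = (-0.374364)(0.999956) + (0.927282)(0.009398)(0.972776) = -0.365870
φ₂ = asin(-0.365870) = -0.374567 rad = -21.461°.
For the longitude increment, Δλ = atan2( sin θ sin δ cos φ₁, cos δ − sin φ₁ sin φ₂ ) = atan2(0.002020, 0.862987) = 0.134°.
λ₂ = 47.604° + 0.134° = 47.738°.

longitude 47.738°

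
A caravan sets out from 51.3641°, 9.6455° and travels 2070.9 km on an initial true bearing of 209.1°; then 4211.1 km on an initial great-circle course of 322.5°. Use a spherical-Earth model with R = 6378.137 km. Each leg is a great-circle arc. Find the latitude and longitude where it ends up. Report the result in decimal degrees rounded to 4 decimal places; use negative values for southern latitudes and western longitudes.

Apply the spherical direct solution leg by leg, carrying full precision between legs.
Leg 1: from (51.3641°, 9.6455°), δ = 2070.9/6378.137 = 0.324687 rad, θ = 209.1° → φ = 34.4910°, λ = -1.2044°.
Leg 2: from (34.4910°, -1.2044°), δ = 4211.1/6378.137 = 0.660240 rad, θ = 322.5° → φ = 58.0281°, λ = -46.0427°.

latitude 58.0281°, longitude -46.0427°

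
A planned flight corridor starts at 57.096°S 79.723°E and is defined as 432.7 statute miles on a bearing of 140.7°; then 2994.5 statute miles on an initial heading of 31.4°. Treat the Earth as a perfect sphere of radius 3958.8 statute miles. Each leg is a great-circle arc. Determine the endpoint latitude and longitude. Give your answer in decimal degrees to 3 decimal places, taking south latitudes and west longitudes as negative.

Apply the spherical direct solution leg by leg, carrying full precision between legs.
Leg 1: from (-57.096°, 79.723°), δ = 432.7/3958.8 = 0.109301 rad, θ = 140.7° → φ = -61.694°, λ = 88.101°.
Leg 2: from (-61.694°, 88.101°), δ = 2994.5/3958.8 = 0.756416 rad, θ = 31.4° → φ = -21.257°, λ = 110.663°.

latitude -21.257°, longitude 110.663°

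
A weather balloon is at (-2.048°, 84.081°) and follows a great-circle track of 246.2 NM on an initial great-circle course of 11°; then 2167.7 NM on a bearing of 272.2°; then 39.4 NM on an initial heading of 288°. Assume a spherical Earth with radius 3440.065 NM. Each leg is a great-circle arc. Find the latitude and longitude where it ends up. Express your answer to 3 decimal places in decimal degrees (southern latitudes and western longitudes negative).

latitude 3.096°, longitude 48.112°

Apply the spherical direct solution leg by leg, carrying full precision between legs.
Leg 1: from (-2.048°, 84.081°), δ = 246.2/3440.065 = 0.071568 rad, θ = 11° → φ = 1.977°, λ = 84.863°.
Leg 2: from (1.977°, 84.863°), δ = 2167.7/3440.065 = 0.630133 rad, θ = 272.2° → φ = 2.894°, λ = 48.737°.
Leg 3: from (2.894°, 48.737°), δ = 39.4/3440.065 = 0.011453 rad, θ = 288° → φ = 3.096°, λ = 48.112°.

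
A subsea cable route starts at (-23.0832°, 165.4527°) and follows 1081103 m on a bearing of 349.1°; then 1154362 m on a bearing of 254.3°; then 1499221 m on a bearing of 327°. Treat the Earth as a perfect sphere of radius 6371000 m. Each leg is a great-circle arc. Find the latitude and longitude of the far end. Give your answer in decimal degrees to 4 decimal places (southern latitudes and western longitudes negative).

latitude -4.7009°, longitude 145.8475°

Apply the spherical direct solution leg by leg, carrying full precision between legs.
Leg 1: from (-23.0832°, 165.4527°), δ = 1081103/6371000 = 0.169691 rad, θ = 349.1° → φ = -13.5257°, λ = 163.5705°.
Leg 2: from (-13.5257°, 163.5705°), δ = 1154362/6371000 = 0.181190 rad, θ = 254.3° → φ = -16.1089°, λ = 153.1677°.
Leg 3: from (-16.1089°, 153.1677°), δ = 1499221/6371000 = 0.235320 rad, θ = 327° → φ = -4.7009°, λ = 145.8475°.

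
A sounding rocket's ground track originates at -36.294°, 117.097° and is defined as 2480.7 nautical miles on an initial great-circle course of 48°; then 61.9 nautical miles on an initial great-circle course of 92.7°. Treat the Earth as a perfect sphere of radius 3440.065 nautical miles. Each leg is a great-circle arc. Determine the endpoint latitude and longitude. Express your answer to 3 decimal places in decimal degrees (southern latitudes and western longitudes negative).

Apply the spherical direct solution leg by leg, carrying full precision between legs.
Leg 1: from (-36.294°, 117.097°), δ = 2480.7/3440.065 = 0.721120 rad, θ = 48° → φ = -5.078°, λ = 146.607°.
Leg 2: from (-5.078°, 146.607°), δ = 61.9/3440.065 = 0.017994 rad, θ = 92.7° → φ = -5.126°, λ = 147.641°.

latitude -5.126°, longitude 147.641°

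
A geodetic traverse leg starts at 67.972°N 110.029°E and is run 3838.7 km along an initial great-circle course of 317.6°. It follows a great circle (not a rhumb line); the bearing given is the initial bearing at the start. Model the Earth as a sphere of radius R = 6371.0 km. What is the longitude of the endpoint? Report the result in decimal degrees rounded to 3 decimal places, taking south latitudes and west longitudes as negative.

The arc subtends δ = 3838.7/6371 = 0.602527 rad at the centre.
Converting: φ₁ = 1.186335 rad, θ = 5.543166 rad.
Applying the spherical law of cosines for sides, sin φ₂ = sin φ₁ cos δ + cos φ₁ sin δ cos θ = 0.920725, so φ₂ = 67.032°.
For the longitude increment, Δλ = atan2( sin θ sin δ cos φ₁, cos δ − sin φ₁ sin φ₂ ) = atan2(-0.143327, -0.029606) = -101.671°.
λ₂ = 110.029° + -101.671° = 8.358°.

longitude 8.358°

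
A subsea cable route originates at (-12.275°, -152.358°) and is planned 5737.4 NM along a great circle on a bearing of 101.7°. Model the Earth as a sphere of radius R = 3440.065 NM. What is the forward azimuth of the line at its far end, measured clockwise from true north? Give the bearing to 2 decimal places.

Angular distance δ = d/R = 5737.4 / 3440.065 = 1.667817 rad.
Converting: φ₁ = -0.214239 rad, θ = 1.775000 rad.
Applying the spherical law of cosines for sides, sin φ₂ = sin φ₁ cos δ + cos φ₁ sin δ cos θ = -0.176625, so φ₂ = -10.173°.
Δλ = atan2( sin θ sin δ cos φ₁ , cos δ − sin φ₁ sin φ₂ ) = atan2(0.952336, -0.134420) = 1.711018 rad = 98.034°.
λ₂ = λ₁ + Δλ = -54.324°.
The forward bearing on arrival equals the back-azimuth from the destination plus 180°.
Back-azimuth from P₂ (-10.17°, -54.32°) to P₁ (-12.28°, -152.36°), with Δλ' = λ₁ − λ₂ = -98.03°: atan2( sin Δλ' cos φ₁ , cos φ₂ sin φ₁ − sin φ₂ cos φ₁ cos Δλ' ) = 256.44°.
Final bearing = (256.44° + 180°) mod 360° = 76.44°.

final bearing 76.44°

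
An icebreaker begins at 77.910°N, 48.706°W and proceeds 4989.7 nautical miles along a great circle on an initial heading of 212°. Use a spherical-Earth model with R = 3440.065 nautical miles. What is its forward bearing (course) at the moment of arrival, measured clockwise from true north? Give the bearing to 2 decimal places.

final bearing 186.38°

The arc subtends δ = 4989.7/3440.065 = 1.450467 rad at the centre.
Converting: φ₁ = 1.359786 rad, θ = 3.700098 rad.
Applying the spherical law of cosines for sides, sin φ₂ = sin φ₁ cos δ + cos φ₁ sin δ cos θ = -0.058961, so φ₂ = -3.380°.
For the longitude increment, Δλ = atan2( sin θ sin δ cos φ₁, cos δ − sin φ₁ sin φ₂ ) = atan2(-0.110188, 0.177692) = -31.803°.
λ₂ = -48.706° + -31.803° = -80.509°.
The forward bearing on arrival equals the back-azimuth from the destination plus 180°.
Back-azimuth from P₂ (-3.38°, -80.51°) to P₁ (77.91°, -48.71°), with Δλ' = λ₁ − λ₂ = 31.80°: atan2( sin Δλ' cos φ₁ , cos φ₂ sin φ₁ − sin φ₂ cos φ₁ cos Δλ' ) = 6.38°.
Final bearing = (6.38° + 180°) mod 360° = 186.38°.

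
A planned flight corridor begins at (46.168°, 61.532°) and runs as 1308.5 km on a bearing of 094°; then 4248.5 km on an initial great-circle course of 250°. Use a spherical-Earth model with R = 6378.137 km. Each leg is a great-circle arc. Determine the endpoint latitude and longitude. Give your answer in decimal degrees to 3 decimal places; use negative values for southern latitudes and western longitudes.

Apply the spherical direct solution leg by leg, carrying full precision between legs.
Leg 1: from (46.168°, 61.532°), δ = 1308.5/6378.137 = 0.205154 rad, θ = 94° → φ = 44.139°, λ = 77.982°.
Leg 2: from (44.139°, 77.982°), δ = 4248.5/6378.137 = 0.666104 rad, θ = 250° → φ = 23.320°, λ = 38.761°.

latitude 23.320°, longitude 38.761°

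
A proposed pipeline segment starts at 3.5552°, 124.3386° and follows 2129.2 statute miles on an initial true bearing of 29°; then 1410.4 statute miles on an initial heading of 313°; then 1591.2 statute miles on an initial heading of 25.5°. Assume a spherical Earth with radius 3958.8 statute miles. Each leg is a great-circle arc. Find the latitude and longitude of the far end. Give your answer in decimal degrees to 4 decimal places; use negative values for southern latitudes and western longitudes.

latitude 61.8481°, longitude 141.6977°

Apply the spherical direct solution leg by leg, carrying full precision between legs.
Leg 1: from (3.5552°, 124.3386°), δ = 2129.2/3958.8 = 0.537840 rad, θ = 29° → φ = 30.0294°, λ = 141.0090°.
Leg 2: from (30.0294°, 141.0090°), δ = 1410.4/3958.8 = 0.356270 rad, θ = 313° → φ = 42.4509°, λ = 120.7841°.
Leg 3: from (42.4509°, 120.7841°), δ = 1591.2/3958.8 = 0.401940 rad, θ = 25.5° → φ = 61.8481°, λ = 141.6977°.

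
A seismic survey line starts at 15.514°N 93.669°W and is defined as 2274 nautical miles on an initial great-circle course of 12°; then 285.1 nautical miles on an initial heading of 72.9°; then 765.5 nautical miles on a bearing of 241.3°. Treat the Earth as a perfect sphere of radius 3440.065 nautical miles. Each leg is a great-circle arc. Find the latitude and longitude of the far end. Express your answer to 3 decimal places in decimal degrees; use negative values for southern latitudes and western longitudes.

latitude 45.964°, longitude -90.217°

Apply the spherical direct solution leg by leg, carrying full precision between legs.
Leg 1: from (15.514°, -93.669°), δ = 2274/3440.065 = 0.661034 rad, θ = 12° → φ = 52.164°, λ = -81.658°.
Leg 2: from (52.164°, -81.658°), δ = 285.1/3440.065 = 0.082876 rad, θ = 72.9° → φ = 53.321°, λ = -74.047°.
Leg 3: from (53.321°, -74.047°), δ = 765.5/3440.065 = 0.222525 rad, θ = 241.3° → φ = 45.964°, λ = -90.217°.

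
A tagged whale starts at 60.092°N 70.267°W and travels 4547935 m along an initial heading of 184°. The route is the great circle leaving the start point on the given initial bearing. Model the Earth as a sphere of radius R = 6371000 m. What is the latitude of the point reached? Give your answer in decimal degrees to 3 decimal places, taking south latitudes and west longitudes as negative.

latitude 19.240°

The arc subtends δ = 4547935/6371000 = 0.713849 rad at the centre.
Start latitude φ₁ = 1.048803 rad; initial bearing θ = 3.211406 rad.
Destination latitude: φ₂ = arcsin( sin φ₁ cos δ + cos φ₁ sin δ cos θ ) = arcsin(0.329521) = 19.240°.
Then Δλ = atan2(-0.022773, 0.470210) = -0.048394 rad, from sin θ sin δ cos φ₁ over cos δ − sin φ₁ sin φ₂.
λ₂ = λ₁ + Δλ = -73.040°.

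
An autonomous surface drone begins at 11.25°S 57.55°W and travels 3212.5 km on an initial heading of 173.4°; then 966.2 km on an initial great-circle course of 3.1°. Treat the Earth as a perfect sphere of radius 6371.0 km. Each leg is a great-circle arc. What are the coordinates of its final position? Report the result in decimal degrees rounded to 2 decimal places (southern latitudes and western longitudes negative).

latitude -31.23°, longitude -52.85°

Apply the spherical direct solution leg by leg, carrying full precision between legs.
Leg 1: from (-11.25°, -57.55°), δ = 3212.5/6371 = 0.504238 rad, θ = 173.4° → φ = -39.91°, λ = -53.40°.
Leg 2: from (-39.91°, -53.40°), δ = 966.2/6371 = 0.151656 rad, θ = 3.1° → φ = -31.23°, λ = -52.85°.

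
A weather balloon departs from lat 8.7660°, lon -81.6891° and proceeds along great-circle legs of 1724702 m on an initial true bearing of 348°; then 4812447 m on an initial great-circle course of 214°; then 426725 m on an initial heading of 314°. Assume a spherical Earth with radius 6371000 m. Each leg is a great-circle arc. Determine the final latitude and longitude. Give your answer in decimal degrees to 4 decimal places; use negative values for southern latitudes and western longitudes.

Apply the spherical direct solution leg by leg, carrying full precision between legs.
Leg 1: from (8.7660°, -81.6891°), δ = 1724702/6371000 = 0.270711 rad, θ = 348° → φ = 23.9141°, λ = -85.1760°.
Leg 2: from (23.9141°, -85.1760°), δ = 4812447/6371000 = 0.755368 rad, θ = 214° → φ = -12.9703°, λ = -108.3419°.
Leg 3: from (-12.9703°, -108.3419°), δ = 426725/6371000 = 0.066979 rad, θ = 314° → φ = -10.2903°, λ = -111.1466°.

latitude -10.2903°, longitude -111.1466°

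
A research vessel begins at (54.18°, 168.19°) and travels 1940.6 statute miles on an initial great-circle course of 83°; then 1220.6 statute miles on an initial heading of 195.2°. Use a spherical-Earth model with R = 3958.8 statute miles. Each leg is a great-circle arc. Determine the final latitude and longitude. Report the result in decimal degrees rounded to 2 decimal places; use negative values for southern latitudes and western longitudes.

Apply the spherical direct solution leg by leg, carrying full precision between legs.
Leg 1: from (54.18°, 168.19°), δ = 1940.6/3958.8 = 0.490199 rad, θ = 83° → φ = 48.50°, λ = -146.96°.
Leg 2: from (48.50°, -146.96°), δ = 1220.6/3958.8 = 0.308326 rad, θ = 195.2° → φ = 31.30°, λ = -152.31°.

latitude 31.30°, longitude -152.31°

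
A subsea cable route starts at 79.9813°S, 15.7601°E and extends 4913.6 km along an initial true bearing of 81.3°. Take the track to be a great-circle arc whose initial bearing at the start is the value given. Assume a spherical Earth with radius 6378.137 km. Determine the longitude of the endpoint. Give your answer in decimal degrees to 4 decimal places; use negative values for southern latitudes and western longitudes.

longitude 87.3914°

The arc subtends δ = 4913.6/6378.137 = 0.770382 rad at the centre.
With φ₁ = -79.9813° = -1.395937 rad and θ = 81.3° = 1.418953 rad:
sin φ₂ = sin φ₁ cos δ + cos φ₁ sin δ cos θ = (-0.984751)(0.717645) + (0.173970)(0.696409)(0.151261) = -0.688376
φ₂ = asin(-0.688376) = -0.759247 rad = -43.5017°.
For the longitude increment, Δλ = atan2( sin θ sin δ cos φ₁, cos δ − sin φ₁ sin φ₂ ) = atan2(0.119760, 0.039766) = 71.6313°.
λ₂ = λ₁ + Δλ = 87.3914°.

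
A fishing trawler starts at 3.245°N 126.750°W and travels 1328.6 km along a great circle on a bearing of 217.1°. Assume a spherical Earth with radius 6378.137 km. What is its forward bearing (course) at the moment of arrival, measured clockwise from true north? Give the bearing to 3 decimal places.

final bearing 217.292°

Central angle δ = d/R = 0.208305 rad.
Converting: φ₁ = 0.056636 rad, θ = 3.789110 rad.
Applying the spherical law of cosines for sides, sin φ₂ = sin φ₁ cos δ + cos φ₁ sin δ cos θ = -0.109296, so φ₂ = -6.275°.
Δλ = atan2( sin θ sin δ cos φ₁ , cos δ − sin φ₁ sin φ₂ ) = atan2(-0.124545, 0.984570) = -0.125828 rad = -7.209°.
λ₂ = λ₁ + Δλ = -133.959°.
The forward bearing on arrival equals the back-azimuth from the destination plus 180°.
Back-azimuth from P₂ (-6.275°, -133.959°) to P₁ (3.245°, -126.750°), with Δλ' = λ₁ − λ₂ = 7.209°: atan2( sin Δλ' cos φ₁ , cos φ₂ sin φ₁ − sin φ₂ cos φ₁ cos Δλ' ) = 37.292°.
Final bearing = (37.292° + 180°) mod 360° = 217.292°.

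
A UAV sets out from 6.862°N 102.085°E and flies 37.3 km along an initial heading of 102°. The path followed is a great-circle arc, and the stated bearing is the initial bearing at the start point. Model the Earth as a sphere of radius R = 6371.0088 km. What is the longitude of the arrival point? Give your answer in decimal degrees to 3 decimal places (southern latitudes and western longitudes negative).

longitude 102.415°

The arc subtends δ = 37.3/6371.0088 = 0.005855 rad at the centre.
With φ₁ = 6.862° = 0.119764 rad and θ = 102° = 1.780236 rad:
sin φ₂ = sin φ₁ cos δ + cos φ₁ sin δ cos θ = (0.119478)(0.999983) + (0.992837)(0.005855)(-0.207912) = 0.118268
φ₂ = asin(0.118268) = 0.118545 rad = 6.792°.
Then Δλ = atan2(0.005686, 0.985852) = 0.005767 rad, from sin θ sin δ cos φ₁ over cos δ − sin φ₁ sin φ₂.
λ₂ = λ₁ + Δλ = 102.415°.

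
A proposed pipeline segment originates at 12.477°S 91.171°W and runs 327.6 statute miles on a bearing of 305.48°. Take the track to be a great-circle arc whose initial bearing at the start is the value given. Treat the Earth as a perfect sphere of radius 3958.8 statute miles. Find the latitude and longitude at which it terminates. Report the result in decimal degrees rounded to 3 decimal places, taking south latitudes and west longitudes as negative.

latitude -9.699°, longitude -95.087°

The arc subtends δ = 327.6/3958.8 = 0.082752 rad at the centre.
With φ₁ = -12.477° = -0.217765 rad and θ = 305.48° = 5.331632 rad:
sin φ₂ = sin φ₁ cos δ + cos φ₁ sin δ cos θ = (-0.216048)(0.996578) + (0.976383)(0.082658)(0.580419) = -0.168465
φ₂ = asin(-0.168465) = -0.169272 rad = -9.699°.
For the longitude increment, Δλ = atan2( sin θ sin δ cos φ₁, cos δ − sin φ₁ sin φ₂ ) = atan2(-0.065720, 0.960181) = -3.916°.
λ₂ = -91.171° + -3.916° = -95.087°.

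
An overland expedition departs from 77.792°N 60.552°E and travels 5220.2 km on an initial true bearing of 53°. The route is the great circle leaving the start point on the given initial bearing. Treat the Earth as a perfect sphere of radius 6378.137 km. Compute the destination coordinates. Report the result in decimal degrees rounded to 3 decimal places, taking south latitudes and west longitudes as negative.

latitude 49.536°, longitude 176.596°

δ = 5220.2/6378.137 = 0.818452 rad (46.8939°).
Converting: φ₁ = 1.357727 rad, θ = 0.925025 rad.
Destination latitude: φ₂ = arcsin( sin φ₁ cos δ + cos φ₁ sin δ cos θ ) = arcsin(0.760811) = 49.536°.
For the longitude increment, Δλ = atan2( sin θ sin δ cos φ₁, cos δ − sin φ₁ sin φ₂ ) = atan2(0.123298, -0.060254) = 116.044°.
λ₂ = λ₁ + Δλ = 176.596°.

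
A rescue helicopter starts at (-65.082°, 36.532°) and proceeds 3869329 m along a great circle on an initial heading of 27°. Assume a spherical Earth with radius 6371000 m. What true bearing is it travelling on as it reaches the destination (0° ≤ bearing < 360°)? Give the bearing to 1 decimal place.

final bearing 13.0°

Angular distance δ = d/R = 3869329 / 6371000 = 0.607335 rad.
With φ₁ = -65.082° = -1.135895 rad and θ = 27° = 0.471239 rad:
sin φ₂ = sin φ₁ cos δ + cos φ₁ sin δ cos θ = (-0.906912)(0.821172) + (0.421321)(0.570681)(0.891007) = -0.530497
φ₂ = asin(-0.530497) = -0.559187 rad = -32.039°.
Then Δλ = atan2(0.109157, 0.340058) = 0.310606 rad, from sin θ sin δ cos φ₁ over cos δ − sin φ₁ sin φ₂.
Hence λ₂ = 36.532° + 17.796° = 54.328°.
The forward bearing on arrival equals the back-azimuth from the destination plus 180°.
Back-azimuth from P₂ (-32.0°, 54.3°) to P₁ (-65.1°, 36.5°), with Δλ' = λ₁ − λ₂ = -17.8°: atan2( sin Δλ' cos φ₁ , cos φ₂ sin φ₁ − sin φ₂ cos φ₁ cos Δλ' ) = 193.0°.
Final bearing = (193.0° + 180°) mod 360° = 13.0°.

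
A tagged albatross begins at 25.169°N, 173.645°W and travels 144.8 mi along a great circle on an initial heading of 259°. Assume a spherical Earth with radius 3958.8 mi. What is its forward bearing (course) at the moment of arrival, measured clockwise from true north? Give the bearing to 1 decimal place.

final bearing 258.0°

Central angle δ = d/R = 0.036577 rad.
With φ₁ = 25.169° = 0.439282 rad and θ = 259° = 4.520403 rad:
Destination latitude: φ₂ = arcsin( sin φ₁ cos δ + cos φ₁ sin δ cos θ ) = arcsin(0.418690) = 24.752°.
For the longitude increment, Δλ = atan2( sin θ sin δ cos φ₁, cos δ − sin φ₁ sin φ₂ ) = atan2(-0.032489, 0.821267) = -2.265°.
λ₂ = -173.645° + -2.265° = -175.910°.
The forward bearing on arrival equals the back-azimuth from the destination plus 180°.
Back-azimuth from P₂ (24.8°, -175.9°) to P₁ (25.2°, -173.6°), with Δλ' = λ₁ − λ₂ = 2.3°: atan2( sin Δλ' cos φ₁ , cos φ₂ sin φ₁ − sin φ₂ cos φ₁ cos Δλ' ) = 78.0°.
Final bearing = (78.0° + 180°) mod 360° = 258.0°.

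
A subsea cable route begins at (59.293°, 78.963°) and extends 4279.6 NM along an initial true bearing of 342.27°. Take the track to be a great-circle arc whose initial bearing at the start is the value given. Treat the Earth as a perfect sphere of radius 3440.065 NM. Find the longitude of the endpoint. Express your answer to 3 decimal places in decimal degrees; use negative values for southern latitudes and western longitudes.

δ = 4279.6/3440.065 = 1.244046 rad (71.2786°).
With φ₁ = 59.293° = 1.034858 rad and θ = 342.27° = 5.973738 rad:
Destination latitude: φ₂ = arcsin( sin φ₁ cos δ + cos φ₁ sin δ cos θ ) = arcsin(0.736622) = 47.444°.
Then Δλ = atan2(-0.147281, -0.312374) = -2.701013 rad, from sin θ sin δ cos φ₁ over cos δ − sin φ₁ sin φ₂.
λ₂ = λ₁ + Δλ = -75.794°.

longitude -75.794°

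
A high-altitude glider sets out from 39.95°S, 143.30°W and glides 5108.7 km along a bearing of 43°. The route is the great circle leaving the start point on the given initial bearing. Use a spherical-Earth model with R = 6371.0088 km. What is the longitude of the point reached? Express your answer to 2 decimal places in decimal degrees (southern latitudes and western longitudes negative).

δ = 5108.7/6371.0088 = 0.801867 rad (45.9436°).
With φ₁ = -39.95° = -0.697259 rad and θ = 43° = 0.750492 rad:
sin φ₂ = sin φ₁ cos δ + cos φ₁ sin δ cos θ = (-0.642119)(0.695366) + (0.766605)(0.718655)(0.731354) = -0.043587
φ₂ = asin(-0.043587) = -0.043601 rad = -2.50°.
Δλ = atan2( sin θ sin δ cos φ₁ , cos δ − sin φ₁ sin φ₂ ) = atan2(0.375730, 0.667378) = 0.512764 rad = 29.38°.
λ₂ = λ₁ + Δλ = -113.92°.

longitude -113.92°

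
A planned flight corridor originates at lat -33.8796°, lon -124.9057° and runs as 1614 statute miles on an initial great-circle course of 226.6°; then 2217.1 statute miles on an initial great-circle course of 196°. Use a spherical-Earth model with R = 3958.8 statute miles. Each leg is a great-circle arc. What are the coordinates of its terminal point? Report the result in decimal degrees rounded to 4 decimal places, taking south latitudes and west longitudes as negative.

Apply the spherical direct solution leg by leg, carrying full precision between legs.
Leg 1: from (-33.8796°, -124.9057°), δ = 1614/3958.8 = 0.407699 rad, θ = 226.6° → φ = -47.5555°, λ = -150.1749°.
Leg 2: from (-47.5555°, -150.1749°), δ = 2217.1/3958.8 = 0.560043 rad, θ = 196° → φ = -75.8879°, λ = 172.9159°.

latitude -75.8879°, longitude 172.9159°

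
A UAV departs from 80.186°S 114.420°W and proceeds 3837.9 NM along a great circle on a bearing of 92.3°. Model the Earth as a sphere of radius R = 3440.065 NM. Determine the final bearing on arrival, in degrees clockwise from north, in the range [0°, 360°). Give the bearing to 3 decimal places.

Central angle δ = d/R = 1.115648 rad.
Converting: φ₁ = -1.399510 rad, θ = 1.610939 rad.
sin φ₂ = sin φ₁ cos δ + cos φ₁ sin δ cos θ = (-0.985366)(0.439596) + (0.170450)(0.898196)(-0.040132) = -0.439307
φ₂ = asin(-0.439307) = -0.454827 rad = -26.060°.
Then Δλ = atan2(0.152974, 0.006718) = 1.526912 rad, from sin θ sin δ cos φ₁ over cos δ − sin φ₁ sin φ₂.
λ₂ = λ₁ + Δλ = -26.934°.
The forward bearing on arrival equals the back-azimuth from the destination plus 180°.
Back-azimuth from P₂ (-26.060°, -26.934°) to P₁ (-80.186°, -114.420°), with Δλ' = λ₁ − λ₂ = -87.486°: atan2( sin Δλ' cos φ₁ , cos φ₂ sin φ₁ − sin φ₂ cos φ₁ cos Δλ' ) = 190.929°.
Final bearing = (190.929° + 180°) mod 360° = 10.929°.

final bearing 10.929°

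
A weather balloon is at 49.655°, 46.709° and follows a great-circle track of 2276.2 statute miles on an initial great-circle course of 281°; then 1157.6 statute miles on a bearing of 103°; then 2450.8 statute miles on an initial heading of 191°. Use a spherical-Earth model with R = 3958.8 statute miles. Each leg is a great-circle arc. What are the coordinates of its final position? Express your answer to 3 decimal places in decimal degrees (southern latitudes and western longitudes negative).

Apply the spherical direct solution leg by leg, carrying full precision between legs.
Leg 1: from (49.655°, 46.709°), δ = 2276.2/3958.8 = 0.574972 rad, θ = 281° → φ = 44.974°, λ = -2.281°.
Leg 2: from (44.974°, -2.281°), δ = 1157.6/3958.8 = 0.292412 rad, θ = 103° → φ = 39.117°, λ = 18.943°.
Leg 3: from (39.117°, 18.943°), δ = 2450.8/3958.8 = 0.619076 rad, θ = 191° → φ = 4.122°, λ = 12.570°.

latitude 4.122°, longitude 12.570°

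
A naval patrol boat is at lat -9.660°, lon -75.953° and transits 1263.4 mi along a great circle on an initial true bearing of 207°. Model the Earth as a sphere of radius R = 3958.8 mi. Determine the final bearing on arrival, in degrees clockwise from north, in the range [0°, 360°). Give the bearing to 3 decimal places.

Angular distance δ = d/R = 1263.4 / 3958.8 = 0.319137 rad.
With φ₁ = -9.660° = -0.168599 rad and θ = 207° = 3.612832 rad:
sin φ₂ = sin φ₁ cos δ + cos φ₁ sin δ cos θ = (-0.167801)(0.949507) + (0.985821)(0.313747)(-0.891007) = -0.434915
φ₂ = asin(-0.434915) = -0.449944 rad = -25.780°.
Then Δλ = atan2(-0.140419, 0.876527) = -0.158849 rad, from sin θ sin δ cos φ₁ over cos δ − sin φ₁ sin φ₂.
λ₂ = λ₁ + Δλ = -85.054°.
The forward bearing on arrival equals the back-azimuth from the destination plus 180°.
Back-azimuth from P₂ (-25.780°, -85.054°) to P₁ (-9.660°, -75.953°), with Δλ' = λ₁ − λ₂ = 9.101°: atan2( sin Δλ' cos φ₁ , cos φ₂ sin φ₁ − sin φ₂ cos φ₁ cos Δλ' ) = 29.803°.
Final bearing = (29.803° + 180°) mod 360° = 209.803°.

final bearing 209.803°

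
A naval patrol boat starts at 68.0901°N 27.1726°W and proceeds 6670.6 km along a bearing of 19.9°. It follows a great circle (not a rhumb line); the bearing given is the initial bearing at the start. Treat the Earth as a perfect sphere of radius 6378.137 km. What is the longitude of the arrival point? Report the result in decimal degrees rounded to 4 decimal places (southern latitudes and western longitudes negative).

The arc subtends δ = 6670.6/6378.137 = 1.045854 rad at the centre.
Start latitude φ₁ = 1.188396 rad; initial bearing θ = 0.347321 rad.
Destination latitude: φ₂ = arcsin( sin φ₁ cos δ + cos φ₁ sin δ cos θ ) = arcsin(0.768589) = 50.2273°.
For the longitude increment, Δλ = atan2( sin θ sin δ cos φ₁, cos δ − sin φ₁ sin φ₂ ) = atan2(0.109910, -0.211912) = 152.5860°.
λ₂ = λ₁ + Δλ = 125.4134°.

longitude 125.4134°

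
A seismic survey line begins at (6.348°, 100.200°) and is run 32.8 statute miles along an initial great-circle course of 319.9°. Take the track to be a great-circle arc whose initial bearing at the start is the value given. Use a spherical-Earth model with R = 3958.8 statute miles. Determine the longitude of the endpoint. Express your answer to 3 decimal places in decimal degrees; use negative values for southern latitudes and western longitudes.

Angular distance δ = d/R = 32.8 / 3958.8 = 0.008285 rad.
Start latitude φ₁ = 0.110794 rad; initial bearing θ = 5.583308 rad.
Destination latitude: φ₂ = arcsin( sin φ₁ cos δ + cos φ₁ sin δ cos θ ) = arcsin(0.116862) = 6.711°.
Then Δλ = atan2(-0.005304, 0.987045) = -0.005374 rad, from sin θ sin δ cos φ₁ over cos δ − sin φ₁ sin φ₂.
Hence λ₂ = 100.200° + -0.308° = 99.892°.

longitude 99.892°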